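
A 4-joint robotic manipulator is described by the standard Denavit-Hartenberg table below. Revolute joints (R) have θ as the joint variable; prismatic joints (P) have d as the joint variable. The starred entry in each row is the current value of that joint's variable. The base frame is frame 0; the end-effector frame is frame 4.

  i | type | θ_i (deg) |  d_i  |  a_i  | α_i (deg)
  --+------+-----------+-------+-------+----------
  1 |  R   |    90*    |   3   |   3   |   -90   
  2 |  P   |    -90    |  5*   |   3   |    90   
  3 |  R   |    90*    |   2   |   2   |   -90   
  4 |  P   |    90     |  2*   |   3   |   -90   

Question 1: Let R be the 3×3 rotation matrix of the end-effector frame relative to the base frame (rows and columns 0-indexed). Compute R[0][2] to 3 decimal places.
End-effector z-axis (col 2 of R) = (1.0000,-0.0000,-0.0000)
R[0][2] = 1.0000

1.000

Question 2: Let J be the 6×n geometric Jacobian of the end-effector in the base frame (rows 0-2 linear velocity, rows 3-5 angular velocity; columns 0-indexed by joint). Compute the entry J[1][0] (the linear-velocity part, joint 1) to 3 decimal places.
axis z_0 = ẑ; lever o_n−o_0 = (-7.0000,4.0000,4.0000)
cross product → J_v[:, 0] = (-4.0000,-7.0000,0.0000)
J_ω[:, 0] = z_0
entry J[1][0] = -7.0000

-7.000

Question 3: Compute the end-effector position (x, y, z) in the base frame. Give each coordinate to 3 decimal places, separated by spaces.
-7.000 4.000 4.000

after link 1: o_1 = (0.0000, 3.0000, 3.0000)
after link 2: o_2 = (-5.0000, 3.0000, 6.0000)
after link 3: o_3 = (-7.0000, 1.0000, 6.0000)
after link 4: o_4 = (-7.0000, 4.0000, 4.0000)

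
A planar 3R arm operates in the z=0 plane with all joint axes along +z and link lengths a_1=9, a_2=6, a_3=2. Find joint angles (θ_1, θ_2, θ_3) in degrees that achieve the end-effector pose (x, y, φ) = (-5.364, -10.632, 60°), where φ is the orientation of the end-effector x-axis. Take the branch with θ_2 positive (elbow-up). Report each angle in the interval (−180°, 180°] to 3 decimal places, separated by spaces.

-134.999 44.998 150.001

wrist centre = target − a_3·(cos φ, sin φ) = (-6.3640, -12.3641)
cos θ_2 = (193.3702−9²−6²)/(2·9·6) = 0.7071; θ_2 = 44.9980° (elbow-up)
β = atan2(-12.3641,-6.3640) = -117.2357°; ψ = atan2(4.2425,13.2428) = 17.7635°
θ_1 = β − ψ = -134.9992°
θ_3 = φ − θ_1 − θ_2 = 150.0012° (wrapped to (-180°,180°])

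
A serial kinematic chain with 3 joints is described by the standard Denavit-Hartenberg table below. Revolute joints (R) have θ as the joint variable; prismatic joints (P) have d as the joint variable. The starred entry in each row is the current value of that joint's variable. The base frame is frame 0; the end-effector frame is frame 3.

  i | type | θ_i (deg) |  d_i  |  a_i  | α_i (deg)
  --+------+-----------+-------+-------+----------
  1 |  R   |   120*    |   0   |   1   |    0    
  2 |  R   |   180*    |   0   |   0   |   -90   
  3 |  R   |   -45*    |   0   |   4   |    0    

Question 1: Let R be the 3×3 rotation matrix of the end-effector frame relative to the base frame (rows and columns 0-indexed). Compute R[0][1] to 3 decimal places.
End-effector y-axis (col 1 of R) = (0.3536,-0.6124,-0.7071)
R[0][1] = 0.3536

0.354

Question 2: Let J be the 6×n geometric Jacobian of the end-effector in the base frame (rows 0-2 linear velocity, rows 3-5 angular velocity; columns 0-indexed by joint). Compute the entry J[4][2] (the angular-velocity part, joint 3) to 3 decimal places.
0.500

axis z_2 = (0.8660,0.5000,0.0000); lever o_n−o_2 = (1.4142,-2.4495,2.8284)
cross product → J_v[:, 2] = (1.4142,-2.4495,-2.8284)
J_ω[:, 2] = z_2
entry J[4][2] = 0.5000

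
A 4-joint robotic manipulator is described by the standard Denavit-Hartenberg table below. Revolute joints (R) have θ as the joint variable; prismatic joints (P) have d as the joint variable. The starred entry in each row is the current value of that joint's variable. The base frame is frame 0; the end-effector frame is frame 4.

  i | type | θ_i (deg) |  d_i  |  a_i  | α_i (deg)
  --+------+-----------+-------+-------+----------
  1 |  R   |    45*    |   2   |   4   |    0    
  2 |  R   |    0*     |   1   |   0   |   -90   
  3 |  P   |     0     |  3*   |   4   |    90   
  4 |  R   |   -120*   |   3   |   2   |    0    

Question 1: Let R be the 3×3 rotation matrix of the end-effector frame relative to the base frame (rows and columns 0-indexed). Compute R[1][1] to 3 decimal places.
0.259

End-effector y-axis (col 1 of R) = (0.9659,0.2588,0.0000)
R[1][1] = 0.2588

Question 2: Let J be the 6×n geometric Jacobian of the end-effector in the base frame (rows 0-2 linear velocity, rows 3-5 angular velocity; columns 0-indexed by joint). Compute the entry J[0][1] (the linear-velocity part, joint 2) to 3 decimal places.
axis z_1 = (0.0000,0.0000,1.0000); lever o_n−o_1 = (1.2247,3.0179,4.0000)
cross product → J_v[:, 1] = (-3.0179,1.2247,0.0000)
J_ω[:, 1] = z_1
entry J[0][1] = -3.0179

-3.018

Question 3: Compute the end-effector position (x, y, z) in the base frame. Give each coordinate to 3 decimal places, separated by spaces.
after link 1: o_1 = (2.8284, 2.8284, 2.0000)
after link 2: o_2 = (2.8284, 2.8284, 3.0000)
after link 3: o_3 = (3.5355, 7.7782, 3.0000)
after link 4: o_4 = (4.0532, 5.8463, 6.0000)

4.053 5.846 6.000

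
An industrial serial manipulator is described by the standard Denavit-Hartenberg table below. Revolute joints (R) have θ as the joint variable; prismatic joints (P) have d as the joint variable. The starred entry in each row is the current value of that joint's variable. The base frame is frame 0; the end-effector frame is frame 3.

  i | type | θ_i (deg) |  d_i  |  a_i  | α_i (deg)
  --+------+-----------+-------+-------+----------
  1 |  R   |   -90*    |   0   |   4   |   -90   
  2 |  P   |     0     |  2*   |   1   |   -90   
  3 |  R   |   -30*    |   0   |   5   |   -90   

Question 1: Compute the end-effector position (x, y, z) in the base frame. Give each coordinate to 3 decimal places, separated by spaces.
4.500 -9.330 0.000

after link 1: o_1 = (0.0000, -4.0000, 0.0000)
after link 2: o_2 = (2.0000, -5.0000, 0.0000)
after link 3: o_3 = (4.5000, -9.3301, 0.0000)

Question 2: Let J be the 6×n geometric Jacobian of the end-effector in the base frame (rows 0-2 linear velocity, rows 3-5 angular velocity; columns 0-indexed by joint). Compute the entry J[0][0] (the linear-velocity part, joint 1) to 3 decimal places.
axis z_0 = ẑ; lever o_n−o_0 = (4.5000,-9.3301,0.0000)
cross product → J_v[:, 0] = (9.3301,4.5000,-0.0000)
J_ω[:, 0] = z_0
entry J[0][0] = 9.3301

9.330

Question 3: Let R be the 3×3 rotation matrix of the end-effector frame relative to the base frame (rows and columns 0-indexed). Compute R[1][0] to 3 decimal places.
End-effector x-axis (col 0 of R) = (0.5000,-0.8660,0.0000)
R[1][0] = -0.8660

-0.866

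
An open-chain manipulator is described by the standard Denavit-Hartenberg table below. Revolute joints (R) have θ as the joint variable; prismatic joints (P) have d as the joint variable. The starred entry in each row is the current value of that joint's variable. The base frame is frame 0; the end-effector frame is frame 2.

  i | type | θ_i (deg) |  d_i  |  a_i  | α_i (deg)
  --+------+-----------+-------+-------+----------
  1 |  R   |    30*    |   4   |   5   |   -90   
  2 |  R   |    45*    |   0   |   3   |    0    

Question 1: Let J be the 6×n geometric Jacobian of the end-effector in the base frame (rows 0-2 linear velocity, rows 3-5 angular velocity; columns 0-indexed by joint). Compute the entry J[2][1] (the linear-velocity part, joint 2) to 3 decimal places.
-2.121

axis z_1 = (-0.5000,0.8660,0.0000); lever o_n−o_1 = (1.8371,1.0607,-2.1213)
cross product → J_v[:, 1] = (-1.8371,-1.0607,-2.1213)
J_ω[:, 1] = z_1
entry J[2][1] = -2.1213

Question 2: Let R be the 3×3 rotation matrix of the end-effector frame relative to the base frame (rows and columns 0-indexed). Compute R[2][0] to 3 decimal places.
End-effector x-axis (col 0 of R) = (0.6124,0.3536,-0.7071)
R[2][0] = -0.7071

-0.707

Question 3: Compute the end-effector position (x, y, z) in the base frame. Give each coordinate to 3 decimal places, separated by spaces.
6.167 3.561 1.879

after link 1: o_1 = (4.3301, 2.5000, 4.0000)
after link 2: o_2 = (6.1672, 3.5607, 1.8787)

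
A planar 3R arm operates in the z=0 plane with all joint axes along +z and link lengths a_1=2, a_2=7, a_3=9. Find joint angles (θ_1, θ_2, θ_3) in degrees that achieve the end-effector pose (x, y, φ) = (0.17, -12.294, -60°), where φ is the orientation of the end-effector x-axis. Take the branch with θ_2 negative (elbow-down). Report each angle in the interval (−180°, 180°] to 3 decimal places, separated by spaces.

wrist centre = target − a_3·(cos φ, sin φ) = (-4.3300, -4.4998)
cos θ_2 = (38.9968−2²−7²)/(2·2·7) = -0.5001; θ_2 = -120.0075° (elbow-down)
β = atan2(-4.4998,-4.3300) = -133.8985°; ψ = atan2(-6.0617,-1.5008) = -103.9059°
θ_1 = β − ψ = -29.9926°
θ_3 = φ − θ_1 − θ_2 = 90.0000° (wrapped to (-180°,180°])

-29.993 -120.007 90.000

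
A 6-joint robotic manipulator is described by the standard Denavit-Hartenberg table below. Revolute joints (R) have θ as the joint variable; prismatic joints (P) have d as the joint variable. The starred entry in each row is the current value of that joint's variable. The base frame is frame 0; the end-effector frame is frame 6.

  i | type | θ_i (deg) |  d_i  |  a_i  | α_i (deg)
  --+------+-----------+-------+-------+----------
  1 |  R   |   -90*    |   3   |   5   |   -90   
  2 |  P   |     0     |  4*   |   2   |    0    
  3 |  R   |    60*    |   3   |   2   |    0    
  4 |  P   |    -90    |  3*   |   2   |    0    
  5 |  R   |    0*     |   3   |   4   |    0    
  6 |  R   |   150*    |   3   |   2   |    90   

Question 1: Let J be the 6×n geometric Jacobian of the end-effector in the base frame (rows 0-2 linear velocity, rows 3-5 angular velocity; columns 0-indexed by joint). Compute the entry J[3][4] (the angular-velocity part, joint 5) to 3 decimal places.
1.000

axis z_4 = (1.0000,0.0000,0.0000); lever o_n−o_4 = (6.0000,-2.4641,0.2679)
cross product → J_v[:, 4] = (0.0000,-0.2679,-2.4641)
J_ω[:, 4] = z_4
entry J[3][4] = 1.0000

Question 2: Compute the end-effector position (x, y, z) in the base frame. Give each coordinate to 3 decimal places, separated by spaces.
after link 1: o_1 = (0.0000, -5.0000, 3.0000)
after link 2: o_2 = (4.0000, -7.0000, 3.0000)
after link 3: o_3 = (7.0000, -8.0000, 1.2679)
after link 4: o_4 = (10.0000, -9.7321, 2.2679)
after link 5: o_5 = (13.0000, -13.1962, 4.2679)
after link 6: o_6 = (16.0000, -12.1962, 2.5359)

16.000 -12.196 2.536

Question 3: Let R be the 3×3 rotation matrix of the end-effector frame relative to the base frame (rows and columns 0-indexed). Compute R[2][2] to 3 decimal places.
End-effector z-axis (col 2 of R) = (0.0000,-0.8660,-0.5000)
R[2][2] = -0.5000

-0.500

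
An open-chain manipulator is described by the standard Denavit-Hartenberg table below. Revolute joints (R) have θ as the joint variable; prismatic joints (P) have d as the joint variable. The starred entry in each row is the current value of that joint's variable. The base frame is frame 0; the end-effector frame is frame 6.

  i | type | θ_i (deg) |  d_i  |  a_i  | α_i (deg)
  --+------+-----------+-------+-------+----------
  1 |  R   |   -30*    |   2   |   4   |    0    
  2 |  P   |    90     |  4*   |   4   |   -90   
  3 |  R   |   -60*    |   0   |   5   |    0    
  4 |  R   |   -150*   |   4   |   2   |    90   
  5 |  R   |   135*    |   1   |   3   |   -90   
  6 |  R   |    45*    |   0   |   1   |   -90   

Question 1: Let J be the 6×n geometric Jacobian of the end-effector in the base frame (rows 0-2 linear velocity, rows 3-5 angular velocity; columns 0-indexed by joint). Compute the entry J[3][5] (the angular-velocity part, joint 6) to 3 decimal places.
0.919

axis z_5 = (0.9186,0.1768,0.3536); lever o_n−o_5 = (-0.3933,0.3188,0.8624)
cross product → J_v[:, 5] = (0.0397,-0.9312,0.3624)
J_ω[:, 5] = z_5
entry J[3][5] = 0.9186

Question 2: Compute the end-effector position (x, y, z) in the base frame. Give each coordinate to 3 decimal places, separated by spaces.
after link 1: o_1 = (3.4641, -2.0000, 2.0000)
after link 2: o_2 = (5.4641, 1.4641, 6.0000)
after link 3: o_3 = (6.7141, 3.6292, 10.3301)
after link 4: o_4 = (2.3840, 4.1292, 9.3301)
after link 5: o_5 = (1.7154, 7.2138, 9.5248)
after link 6: o_6 = (1.3221, 7.5326, 10.3871)

1.322 7.533 10.387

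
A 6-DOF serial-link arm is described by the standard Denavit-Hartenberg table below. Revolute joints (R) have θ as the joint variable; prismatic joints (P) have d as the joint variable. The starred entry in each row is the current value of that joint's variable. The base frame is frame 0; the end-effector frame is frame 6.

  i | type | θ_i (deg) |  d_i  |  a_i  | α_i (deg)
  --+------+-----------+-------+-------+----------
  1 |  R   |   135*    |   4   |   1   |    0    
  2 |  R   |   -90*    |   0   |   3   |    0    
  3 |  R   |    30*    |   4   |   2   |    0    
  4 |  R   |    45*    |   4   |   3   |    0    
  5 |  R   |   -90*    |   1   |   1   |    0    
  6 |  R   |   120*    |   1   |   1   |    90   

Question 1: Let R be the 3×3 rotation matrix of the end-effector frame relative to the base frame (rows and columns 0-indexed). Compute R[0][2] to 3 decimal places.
0.500

End-effector z-axis (col 2 of R) = (0.5000,0.8660,0.0000)
R[0][2] = 0.5000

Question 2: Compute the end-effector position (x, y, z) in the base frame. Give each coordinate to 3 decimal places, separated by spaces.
0.432 8.358 14.000

after link 1: o_1 = (-0.7071, 0.7071, 4.0000)
after link 2: o_2 = (1.4142, 2.8284, 4.0000)
after link 3: o_3 = (1.9319, 4.7603, 8.0000)
after link 4: o_4 = (0.4319, 7.3584, 12.0000)
after link 5: o_5 = (1.2979, 7.8584, 13.0000)
after link 6: o_6 = (0.4319, 8.3584, 14.0000)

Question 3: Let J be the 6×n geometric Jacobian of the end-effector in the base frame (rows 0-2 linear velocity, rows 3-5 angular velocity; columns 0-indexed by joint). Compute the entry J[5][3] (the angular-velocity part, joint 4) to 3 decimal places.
1.000

axis z_3 = (0.0000,0.0000,1.0000); lever o_n−o_3 = (-1.5000,3.5981,6.0000)
cross product → J_v[:, 3] = (-3.5981,-1.5000,0.0000)
J_ω[:, 3] = z_3
entry J[5][3] = 1.0000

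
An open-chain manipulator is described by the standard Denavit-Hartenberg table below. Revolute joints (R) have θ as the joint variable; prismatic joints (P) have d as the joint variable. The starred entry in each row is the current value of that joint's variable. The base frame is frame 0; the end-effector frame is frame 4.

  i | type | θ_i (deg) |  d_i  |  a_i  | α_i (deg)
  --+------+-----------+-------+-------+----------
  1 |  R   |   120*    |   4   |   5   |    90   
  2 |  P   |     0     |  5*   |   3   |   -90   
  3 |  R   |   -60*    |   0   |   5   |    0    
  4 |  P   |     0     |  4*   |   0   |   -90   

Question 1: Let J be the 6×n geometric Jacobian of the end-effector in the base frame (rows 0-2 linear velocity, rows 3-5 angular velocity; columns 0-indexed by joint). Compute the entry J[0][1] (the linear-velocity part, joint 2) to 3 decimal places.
prismatic axis z_1 = (0.8660,0.5000,0.0000)
J_v[:, 1] = z_1; J_ω[:, 1] = (0,0,0)
entry J[0][1] = 0.8660

0.866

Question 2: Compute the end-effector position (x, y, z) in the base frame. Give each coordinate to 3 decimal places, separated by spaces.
2.830 13.758 8.000

after link 1: o_1 = (-2.5000, 4.3301, 4.0000)
after link 2: o_2 = (0.3301, 9.4282, 4.0000)
after link 3: o_3 = (2.8301, 13.7583, 4.0000)
after link 4: o_4 = (2.8301, 13.7583, 8.0000)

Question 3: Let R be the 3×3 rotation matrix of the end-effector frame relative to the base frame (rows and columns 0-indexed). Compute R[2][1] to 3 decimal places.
End-effector y-axis (col 1 of R) = (-0.0000,0.0000,-1.0000)
R[2][1] = -1.0000

-1.000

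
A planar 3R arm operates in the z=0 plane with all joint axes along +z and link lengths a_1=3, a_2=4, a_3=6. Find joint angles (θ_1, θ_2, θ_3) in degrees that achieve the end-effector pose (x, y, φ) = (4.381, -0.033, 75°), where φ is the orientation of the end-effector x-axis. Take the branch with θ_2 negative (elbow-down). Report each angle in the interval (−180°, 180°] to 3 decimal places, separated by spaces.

wrist centre = target − a_3·(cos φ, sin φ) = (2.8281, -5.8286)
cos θ_2 = (41.9701−3²−4²)/(2·3·4) = 0.7071; θ_2 = -45.0015° (elbow-down)
β = atan2(-5.8286,2.8281) = -64.1168°; ψ = atan2(-2.8285,5.8284) = -25.8873°
θ_1 = β − ψ = -38.2295°
θ_3 = φ − θ_1 − θ_2 = 158.2310° (wrapped to (-180°,180°])

-38.229 -45.001 158.231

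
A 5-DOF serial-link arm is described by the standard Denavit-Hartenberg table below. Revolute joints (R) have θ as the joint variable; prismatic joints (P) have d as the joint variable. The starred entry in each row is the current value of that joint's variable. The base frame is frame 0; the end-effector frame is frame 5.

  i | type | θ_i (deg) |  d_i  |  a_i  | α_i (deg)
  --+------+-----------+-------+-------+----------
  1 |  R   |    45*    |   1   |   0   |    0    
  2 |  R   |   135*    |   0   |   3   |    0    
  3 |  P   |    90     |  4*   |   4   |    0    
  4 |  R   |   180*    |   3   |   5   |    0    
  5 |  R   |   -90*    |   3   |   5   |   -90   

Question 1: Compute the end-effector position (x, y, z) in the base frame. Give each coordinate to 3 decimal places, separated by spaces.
2.000 1.000 11.000

after link 1: o_1 = (0.0000, 0.0000, 1.0000)
after link 2: o_2 = (-3.0000, 0.0000, 1.0000)
after link 3: o_3 = (-3.0000, -4.0000, 5.0000)
after link 4: o_4 = (-3.0000, 1.0000, 8.0000)
after link 5: o_5 = (2.0000, 1.0000, 11.0000)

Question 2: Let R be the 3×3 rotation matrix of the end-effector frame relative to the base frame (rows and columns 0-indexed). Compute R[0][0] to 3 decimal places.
1.000

End-effector x-axis (col 0 of R) = (1.0000,-0.0000,0.0000)
R[0][0] = 1.0000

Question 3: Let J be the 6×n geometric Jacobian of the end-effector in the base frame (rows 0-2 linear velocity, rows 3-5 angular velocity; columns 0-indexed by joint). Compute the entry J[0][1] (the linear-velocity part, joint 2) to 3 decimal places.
axis z_1 = (0.0000,0.0000,1.0000); lever o_n−o_1 = (2.0000,1.0000,10.0000)
cross product → J_v[:, 1] = (-1.0000,2.0000,0.0000)
J_ω[:, 1] = z_1
entry J[0][1] = -1.0000

-1.000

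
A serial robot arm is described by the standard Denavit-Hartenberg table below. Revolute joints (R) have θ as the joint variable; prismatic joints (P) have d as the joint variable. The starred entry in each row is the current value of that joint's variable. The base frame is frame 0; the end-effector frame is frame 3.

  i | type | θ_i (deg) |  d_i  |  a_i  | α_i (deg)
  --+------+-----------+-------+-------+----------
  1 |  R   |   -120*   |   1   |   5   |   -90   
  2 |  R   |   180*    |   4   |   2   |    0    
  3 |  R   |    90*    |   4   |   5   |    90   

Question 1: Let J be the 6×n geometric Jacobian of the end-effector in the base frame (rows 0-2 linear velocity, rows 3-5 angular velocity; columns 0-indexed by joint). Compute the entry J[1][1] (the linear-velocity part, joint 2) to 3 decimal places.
-4.330

axis z_1 = (0.8660,-0.5000,0.0000); lever o_n−o_1 = (7.9282,-2.2679,5.0000)
cross product → J_v[:, 1] = (-2.5000,-4.3301,2.0000)
J_ω[:, 1] = z_1
entry J[1][1] = -4.3301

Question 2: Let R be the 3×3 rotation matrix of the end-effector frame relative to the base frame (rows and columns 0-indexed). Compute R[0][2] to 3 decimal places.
End-effector z-axis (col 2 of R) = (0.5000,0.8660,-0.0000)
R[0][2] = 0.5000

0.500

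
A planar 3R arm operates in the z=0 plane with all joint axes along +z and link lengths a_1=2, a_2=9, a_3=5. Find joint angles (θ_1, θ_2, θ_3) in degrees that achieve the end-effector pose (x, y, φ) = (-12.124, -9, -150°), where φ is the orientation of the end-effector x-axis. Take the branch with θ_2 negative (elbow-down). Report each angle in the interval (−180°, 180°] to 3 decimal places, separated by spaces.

wrist centre = target − a_3·(cos φ, sin φ) = (-7.7939, -6.5000)
cos θ_2 = (102.9945−2²−9²)/(2·2·9) = 0.4998; θ_2 = -60.0102° (elbow-down)
β = atan2(-6.5000,-7.7939) = -140.1723°; ψ = atan2(-7.7950,6.4986) = -50.1825°
θ_1 = β − ψ = -89.9898°
θ_3 = φ − θ_1 − θ_2 = -0.0000° (wrapped to (-180°,180°])

-89.990 -60.010 -0.000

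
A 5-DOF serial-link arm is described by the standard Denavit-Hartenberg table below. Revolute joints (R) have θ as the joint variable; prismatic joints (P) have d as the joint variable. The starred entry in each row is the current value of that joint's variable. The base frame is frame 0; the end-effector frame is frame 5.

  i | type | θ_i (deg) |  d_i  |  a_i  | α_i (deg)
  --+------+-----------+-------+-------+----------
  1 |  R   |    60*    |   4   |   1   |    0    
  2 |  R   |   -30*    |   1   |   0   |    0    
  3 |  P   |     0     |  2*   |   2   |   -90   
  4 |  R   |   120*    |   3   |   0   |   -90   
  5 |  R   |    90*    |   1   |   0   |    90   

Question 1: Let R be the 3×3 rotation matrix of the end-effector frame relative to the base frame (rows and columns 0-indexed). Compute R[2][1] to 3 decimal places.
0.500

End-effector y-axis (col 1 of R) = (-0.7500,-0.4330,0.5000)
R[2][1] = 0.5000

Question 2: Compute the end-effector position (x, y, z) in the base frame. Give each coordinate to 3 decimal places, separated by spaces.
-0.018 4.031 7.500

after link 1: o_1 = (0.5000, 0.8660, 4.0000)
after link 2: o_2 = (0.5000, 0.8660, 5.0000)
after link 3: o_3 = (2.2321, 1.8660, 7.0000)
after link 4: o_4 = (0.7321, 4.4641, 7.0000)
after link 5: o_5 = (-0.0179, 4.0311, 7.5000)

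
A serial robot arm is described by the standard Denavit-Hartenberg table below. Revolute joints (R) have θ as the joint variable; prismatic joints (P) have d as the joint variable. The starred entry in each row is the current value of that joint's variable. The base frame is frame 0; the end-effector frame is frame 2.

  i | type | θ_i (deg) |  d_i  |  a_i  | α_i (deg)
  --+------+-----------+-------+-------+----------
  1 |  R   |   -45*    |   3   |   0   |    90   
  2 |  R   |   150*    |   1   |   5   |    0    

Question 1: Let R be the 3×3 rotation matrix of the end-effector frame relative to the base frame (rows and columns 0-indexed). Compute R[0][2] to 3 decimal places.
End-effector z-axis (col 2 of R) = (-0.7071,-0.7071,0.0000)
R[0][2] = -0.7071

-0.707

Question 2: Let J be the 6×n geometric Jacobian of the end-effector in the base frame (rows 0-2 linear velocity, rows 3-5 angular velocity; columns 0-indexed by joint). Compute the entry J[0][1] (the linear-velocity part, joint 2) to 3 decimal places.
axis z_1 = (-0.7071,-0.7071,0.0000); lever o_n−o_1 = (-3.7690,2.3548,2.5000)
cross product → J_v[:, 1] = (-1.7678,1.7678,-4.3301)
J_ω[:, 1] = z_1
entry J[0][1] = -1.7678

-1.768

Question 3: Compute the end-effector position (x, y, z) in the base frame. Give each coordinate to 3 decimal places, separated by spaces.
-3.769 2.355 5.500

after link 1: o_1 = (0.0000, 0.0000, 3.0000)
after link 2: o_2 = (-3.7690, 2.3548, 5.5000)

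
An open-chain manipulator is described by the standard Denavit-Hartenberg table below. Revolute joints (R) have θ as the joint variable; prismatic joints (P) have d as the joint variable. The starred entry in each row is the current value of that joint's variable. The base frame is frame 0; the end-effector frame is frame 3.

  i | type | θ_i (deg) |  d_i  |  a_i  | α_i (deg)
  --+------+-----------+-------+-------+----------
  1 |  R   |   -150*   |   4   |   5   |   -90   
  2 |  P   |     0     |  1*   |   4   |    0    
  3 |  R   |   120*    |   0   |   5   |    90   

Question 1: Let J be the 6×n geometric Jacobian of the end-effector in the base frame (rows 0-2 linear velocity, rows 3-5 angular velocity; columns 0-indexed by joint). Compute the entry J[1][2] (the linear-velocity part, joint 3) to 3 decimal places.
2.165

axis z_2 = (0.5000,-0.8660,0.0000); lever o_n−o_2 = (2.1651,1.2500,-4.3301)
cross product → J_v[:, 2] = (3.7500,2.1651,2.5000)
J_ω[:, 2] = z_2
entry J[1][2] = 2.1651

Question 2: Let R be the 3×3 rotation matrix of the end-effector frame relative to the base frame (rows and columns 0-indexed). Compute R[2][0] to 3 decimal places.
End-effector x-axis (col 0 of R) = (0.4330,0.2500,-0.8660)
R[2][0] = -0.8660

-0.866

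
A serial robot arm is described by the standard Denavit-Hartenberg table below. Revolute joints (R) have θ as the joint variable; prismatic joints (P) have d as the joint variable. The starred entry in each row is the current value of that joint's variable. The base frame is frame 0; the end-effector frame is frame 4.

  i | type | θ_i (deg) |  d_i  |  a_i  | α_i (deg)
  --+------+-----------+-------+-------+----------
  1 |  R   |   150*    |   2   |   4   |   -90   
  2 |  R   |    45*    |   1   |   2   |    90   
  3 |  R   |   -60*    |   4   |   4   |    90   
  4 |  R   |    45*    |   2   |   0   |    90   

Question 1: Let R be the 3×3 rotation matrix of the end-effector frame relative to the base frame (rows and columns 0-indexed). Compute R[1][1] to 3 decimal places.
End-effector y-axis (col 1 of R) = (0.7803,0.1268,0.6124)
R[1][1] = 0.1268

0.127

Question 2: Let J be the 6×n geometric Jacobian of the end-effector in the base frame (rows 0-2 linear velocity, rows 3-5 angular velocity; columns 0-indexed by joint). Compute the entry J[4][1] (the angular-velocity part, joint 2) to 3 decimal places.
-0.866

axis z_1 = (-0.5000,-0.8660,0.0000); lever o_n−o_1 = (-2.1063,5.2161,1.2247)
cross product → J_v[:, 1] = (-1.0607,0.6124,-4.4321)
J_ω[:, 1] = z_1
entry J[4][1] = -0.8660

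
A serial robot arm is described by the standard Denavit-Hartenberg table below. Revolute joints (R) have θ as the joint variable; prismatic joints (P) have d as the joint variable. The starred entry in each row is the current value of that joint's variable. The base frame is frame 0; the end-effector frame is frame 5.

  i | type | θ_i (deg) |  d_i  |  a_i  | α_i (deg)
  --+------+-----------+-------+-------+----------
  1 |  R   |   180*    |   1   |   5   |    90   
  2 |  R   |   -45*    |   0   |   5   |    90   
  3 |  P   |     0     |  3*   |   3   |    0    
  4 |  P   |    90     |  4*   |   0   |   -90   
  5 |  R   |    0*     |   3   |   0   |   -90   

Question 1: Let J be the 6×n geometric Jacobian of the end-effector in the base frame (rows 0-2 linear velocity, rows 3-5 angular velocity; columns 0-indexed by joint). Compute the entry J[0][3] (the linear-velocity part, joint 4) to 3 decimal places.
0.707

prismatic axis z_3 = (0.7071,0.0000,-0.7071)
J_v[:, 3] = z_3; J_ω[:, 3] = (0,0,0)
entry J[0][3] = 0.7071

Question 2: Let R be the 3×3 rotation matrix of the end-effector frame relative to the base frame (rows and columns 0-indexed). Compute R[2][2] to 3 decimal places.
0.707

End-effector z-axis (col 2 of R) = (-0.7071,-0.0000,0.7071)
R[2][2] = 0.7071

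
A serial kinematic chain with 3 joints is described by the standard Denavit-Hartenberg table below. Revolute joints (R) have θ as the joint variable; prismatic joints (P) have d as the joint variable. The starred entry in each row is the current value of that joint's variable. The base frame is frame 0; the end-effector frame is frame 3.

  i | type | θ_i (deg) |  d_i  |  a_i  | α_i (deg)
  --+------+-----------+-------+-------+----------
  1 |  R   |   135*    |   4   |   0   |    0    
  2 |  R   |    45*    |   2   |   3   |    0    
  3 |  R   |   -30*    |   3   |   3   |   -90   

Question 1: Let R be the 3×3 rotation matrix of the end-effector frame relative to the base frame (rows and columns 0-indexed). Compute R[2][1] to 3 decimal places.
-1.000

End-effector y-axis (col 1 of R) = (-0.0000,-0.0000,-1.0000)
R[2][1] = -1.0000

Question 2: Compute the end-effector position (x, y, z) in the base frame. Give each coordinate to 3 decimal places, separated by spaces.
after link 1: o_1 = (0.0000, 0.0000, 4.0000)
after link 2: o_2 = (-3.0000, 0.0000, 6.0000)
after link 3: o_3 = (-5.5981, 1.5000, 9.0000)

-5.598 1.500 9.000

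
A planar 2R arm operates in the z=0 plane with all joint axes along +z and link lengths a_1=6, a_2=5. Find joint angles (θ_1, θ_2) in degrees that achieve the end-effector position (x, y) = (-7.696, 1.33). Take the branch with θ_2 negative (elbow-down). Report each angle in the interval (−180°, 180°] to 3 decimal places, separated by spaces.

-149.998 -90.003

cos θ_2 = (60.9973−6²−5²)/(2·6·5) = -0.0000; θ_2 = -90.0026° (elbow-down)
β = atan2(1.3300,-7.6960) = 170.1952°; ψ = atan2(-5.0000,5.9998) = -39.8066°
θ_1 = β − ψ = 210.0018°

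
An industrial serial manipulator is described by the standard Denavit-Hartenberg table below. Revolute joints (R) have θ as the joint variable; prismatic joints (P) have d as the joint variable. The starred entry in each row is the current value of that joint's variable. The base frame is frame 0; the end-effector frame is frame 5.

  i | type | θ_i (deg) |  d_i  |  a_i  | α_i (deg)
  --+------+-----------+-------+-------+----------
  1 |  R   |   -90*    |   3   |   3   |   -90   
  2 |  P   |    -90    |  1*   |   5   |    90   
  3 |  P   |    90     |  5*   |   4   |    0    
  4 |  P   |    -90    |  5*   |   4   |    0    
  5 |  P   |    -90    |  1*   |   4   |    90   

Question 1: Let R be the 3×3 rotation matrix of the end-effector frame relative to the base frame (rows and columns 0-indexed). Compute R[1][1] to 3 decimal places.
End-effector y-axis (col 1 of R) = (-0.0000,1.0000,0.0000)
R[1][1] = 1.0000

1.000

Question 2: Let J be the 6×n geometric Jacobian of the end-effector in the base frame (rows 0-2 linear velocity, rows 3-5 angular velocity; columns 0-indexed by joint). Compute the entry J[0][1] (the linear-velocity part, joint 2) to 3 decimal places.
prismatic axis z_1 = (1.0000,0.0000,0.0000)
J_v[:, 1] = z_1; J_ω[:, 1] = (0,0,0)
entry J[0][1] = 1.0000

1.000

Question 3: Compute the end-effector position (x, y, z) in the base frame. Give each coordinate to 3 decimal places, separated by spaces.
1.000 8.000 12.000

after link 1: o_1 = (0.0000, -3.0000, 3.0000)
after link 2: o_2 = (1.0000, -3.0000, 8.0000)
after link 3: o_3 = (5.0000, 2.0000, 8.0000)
after link 4: o_4 = (5.0000, 7.0000, 12.0000)
after link 5: o_5 = (1.0000, 8.0000, 12.0000)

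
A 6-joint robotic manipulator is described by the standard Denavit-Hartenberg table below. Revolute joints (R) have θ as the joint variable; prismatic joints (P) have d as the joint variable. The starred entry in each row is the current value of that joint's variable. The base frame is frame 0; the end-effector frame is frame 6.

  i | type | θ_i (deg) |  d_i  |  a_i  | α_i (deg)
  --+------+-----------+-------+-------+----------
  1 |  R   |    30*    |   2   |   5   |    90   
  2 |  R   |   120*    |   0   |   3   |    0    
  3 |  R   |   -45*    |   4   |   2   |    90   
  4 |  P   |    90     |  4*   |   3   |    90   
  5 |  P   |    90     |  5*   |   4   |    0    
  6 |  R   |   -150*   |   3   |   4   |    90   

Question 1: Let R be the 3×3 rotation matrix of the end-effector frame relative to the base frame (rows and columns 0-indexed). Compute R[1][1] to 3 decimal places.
End-effector y-axis (col 1 of R) = (0.2241,0.1294,0.9659)
R[1][1] = 0.1294

0.129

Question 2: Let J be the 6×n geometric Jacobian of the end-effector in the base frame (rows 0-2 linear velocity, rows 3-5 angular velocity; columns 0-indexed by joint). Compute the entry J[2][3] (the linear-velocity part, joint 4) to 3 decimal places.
prismatic axis z_3 = (0.8365,0.4830,-0.2588)
J_v[:, 3] = z_3; J_ω[:, 3] = (0,0,0)
entry J[2][3] = -0.2588

-0.259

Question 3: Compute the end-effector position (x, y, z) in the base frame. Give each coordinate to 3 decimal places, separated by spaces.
13.567 -2.559 13.083

after link 1: o_1 = (4.3301, 2.5000, 2.0000)
after link 2: o_2 = (3.0311, 1.7500, 4.5981)
after link 3: o_3 = (5.4794, -1.4553, 6.5299)
after link 4: o_4 = (10.3254, -2.1215, 5.4947)
after link 5: o_5 = (14.7922, 0.4574, 9.2890)
after link 6: o_6 = (13.5669, -2.5595, 13.0834)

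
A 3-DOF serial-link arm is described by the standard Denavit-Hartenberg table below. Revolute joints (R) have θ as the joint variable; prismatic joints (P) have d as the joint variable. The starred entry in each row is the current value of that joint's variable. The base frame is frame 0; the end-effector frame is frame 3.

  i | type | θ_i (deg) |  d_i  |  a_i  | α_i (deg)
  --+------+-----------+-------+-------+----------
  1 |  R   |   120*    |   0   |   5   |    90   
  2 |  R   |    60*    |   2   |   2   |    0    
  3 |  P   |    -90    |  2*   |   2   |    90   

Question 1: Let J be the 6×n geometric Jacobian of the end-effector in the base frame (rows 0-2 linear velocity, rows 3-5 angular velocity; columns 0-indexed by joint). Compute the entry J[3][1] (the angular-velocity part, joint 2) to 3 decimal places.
axis z_1 = (0.8660,0.5000,0.0000); lever o_n−o_1 = (2.0981,4.3660,0.7321)
cross product → J_v[:, 1] = (0.3660,-0.6340,2.7321)
J_ω[:, 1] = z_1
entry J[3][1] = 0.8660

0.866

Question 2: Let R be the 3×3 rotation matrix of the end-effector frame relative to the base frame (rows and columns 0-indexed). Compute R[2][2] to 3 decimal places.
-0.866

End-effector z-axis (col 2 of R) = (0.2500,-0.4330,-0.8660)
R[2][2] = -0.8660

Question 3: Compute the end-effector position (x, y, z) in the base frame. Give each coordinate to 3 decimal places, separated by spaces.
after link 1: o_1 = (-2.5000, 4.3301, 0.0000)
after link 2: o_2 = (-1.2679, 6.1962, 1.7321)
after link 3: o_3 = (-0.4019, 8.6962, 0.7321)

-0.402 8.696 0.732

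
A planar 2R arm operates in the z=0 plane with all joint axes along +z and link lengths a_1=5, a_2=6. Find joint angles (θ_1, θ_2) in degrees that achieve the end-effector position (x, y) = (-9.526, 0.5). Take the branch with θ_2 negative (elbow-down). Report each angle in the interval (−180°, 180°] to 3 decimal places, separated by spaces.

cos θ_2 = (90.9947−5²−6²)/(2·5·6) = 0.4999; θ_2 = -60.0059° (elbow-down)
β = atan2(0.5000,-9.5260) = 176.9954°; ψ = atan2(-5.1965,7.9995) = -33.0078°
θ_1 = β − ψ = 210.0032°

-149.997 -60.006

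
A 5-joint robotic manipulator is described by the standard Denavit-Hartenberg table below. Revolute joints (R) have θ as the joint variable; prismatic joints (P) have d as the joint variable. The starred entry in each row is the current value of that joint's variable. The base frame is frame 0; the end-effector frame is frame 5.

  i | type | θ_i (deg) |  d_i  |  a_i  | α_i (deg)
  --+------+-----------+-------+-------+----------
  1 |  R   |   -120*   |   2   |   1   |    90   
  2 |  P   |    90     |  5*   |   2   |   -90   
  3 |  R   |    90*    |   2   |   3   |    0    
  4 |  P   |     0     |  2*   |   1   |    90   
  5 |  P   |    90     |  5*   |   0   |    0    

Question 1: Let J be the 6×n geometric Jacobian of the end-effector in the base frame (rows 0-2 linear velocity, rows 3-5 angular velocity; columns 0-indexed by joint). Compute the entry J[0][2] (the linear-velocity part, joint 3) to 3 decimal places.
axis z_2 = (0.5000,0.8660,0.0000); lever o_n−o_2 = (5.4641,1.4641,5.0000)
cross product → J_v[:, 2] = (4.3301,-2.5000,-4.0000)
J_ω[:, 2] = z_2
entry J[0][2] = 4.3301

4.330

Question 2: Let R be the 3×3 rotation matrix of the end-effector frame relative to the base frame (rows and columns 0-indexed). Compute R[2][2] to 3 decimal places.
1.000

End-effector z-axis (col 2 of R) = (-0.0000,-0.0000,1.0000)
R[2][2] = 1.0000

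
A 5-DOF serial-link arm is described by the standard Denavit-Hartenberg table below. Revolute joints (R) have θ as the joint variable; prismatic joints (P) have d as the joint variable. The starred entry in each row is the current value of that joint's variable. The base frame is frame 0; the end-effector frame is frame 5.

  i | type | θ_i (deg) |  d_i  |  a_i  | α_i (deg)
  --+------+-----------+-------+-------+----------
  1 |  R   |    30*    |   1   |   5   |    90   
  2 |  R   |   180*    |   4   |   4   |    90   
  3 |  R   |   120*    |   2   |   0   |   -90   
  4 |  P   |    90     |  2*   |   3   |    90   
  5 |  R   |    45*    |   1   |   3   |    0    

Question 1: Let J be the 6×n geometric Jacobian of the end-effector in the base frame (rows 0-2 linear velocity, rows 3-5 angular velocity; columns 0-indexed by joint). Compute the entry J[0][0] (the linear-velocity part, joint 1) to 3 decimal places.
axis z_0 = ẑ; lever o_n−o_0 = (5.7927,0.1051,-2.1213)
cross product → J_v[:, 0] = (-0.1051,5.7927,0.0000)
J_ω[:, 0] = z_0
entry J[0][0] = -0.1051

-0.105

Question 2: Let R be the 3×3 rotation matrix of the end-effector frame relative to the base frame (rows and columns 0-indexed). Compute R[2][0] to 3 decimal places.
-0.707

End-effector x-axis (col 0 of R) = (0.3536,0.6124,-0.7071)
R[2][0] = -0.7071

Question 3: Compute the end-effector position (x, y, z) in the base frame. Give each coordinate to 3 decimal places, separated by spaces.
after link 1: o_1 = (4.3301, 2.5000, 1.0000)
after link 2: o_2 = (2.8660, -2.9641, 1.0000)
after link 3: o_3 = (2.8660, -2.9641, 3.0000)
after link 4: o_4 = (3.8660, -1.2321, 0.0000)
after link 5: o_5 = (5.7927, 0.1051, -2.1213)

5.793 0.105 -2.121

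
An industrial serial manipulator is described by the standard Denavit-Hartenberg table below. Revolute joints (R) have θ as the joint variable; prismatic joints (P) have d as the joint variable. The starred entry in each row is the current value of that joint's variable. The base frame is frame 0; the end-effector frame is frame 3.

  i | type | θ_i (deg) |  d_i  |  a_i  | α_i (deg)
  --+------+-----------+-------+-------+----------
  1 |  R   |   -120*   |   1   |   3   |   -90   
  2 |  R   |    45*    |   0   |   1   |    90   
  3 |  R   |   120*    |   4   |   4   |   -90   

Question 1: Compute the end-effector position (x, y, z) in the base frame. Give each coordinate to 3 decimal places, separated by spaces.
0.439 -6.167 4.536

after link 1: o_1 = (-1.5000, -2.5981, 1.0000)
after link 2: o_2 = (-1.8536, -3.2104, 0.2929)
after link 3: o_3 = (0.4393, -6.1672, 4.5355)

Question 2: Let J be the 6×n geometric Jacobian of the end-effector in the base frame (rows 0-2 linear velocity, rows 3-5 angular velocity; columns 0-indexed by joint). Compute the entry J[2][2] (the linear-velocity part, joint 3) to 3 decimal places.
2.449

axis z_2 = (-0.3536,-0.6124,0.7071); lever o_n−o_2 = (2.2929,-2.9568,4.2426)
cross product → J_v[:, 2] = (-0.5073,3.1213,2.4495)
J_ω[:, 2] = z_2
entry J[2][2] = 2.4495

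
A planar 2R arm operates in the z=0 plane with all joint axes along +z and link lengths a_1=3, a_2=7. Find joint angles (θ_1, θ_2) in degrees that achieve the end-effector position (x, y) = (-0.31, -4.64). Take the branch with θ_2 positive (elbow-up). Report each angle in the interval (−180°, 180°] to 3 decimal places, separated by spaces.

cos θ_2 = (21.6257−3²−7²)/(2·3·7) = -0.8661; θ_2 = 150.0034° (elbow-up)
β = atan2(-4.6400,-0.3100) = -93.8223°; ψ = atan2(3.4996,-3.0624) = 131.1877°
θ_1 = β − ψ = -225.0100°

134.990 150.003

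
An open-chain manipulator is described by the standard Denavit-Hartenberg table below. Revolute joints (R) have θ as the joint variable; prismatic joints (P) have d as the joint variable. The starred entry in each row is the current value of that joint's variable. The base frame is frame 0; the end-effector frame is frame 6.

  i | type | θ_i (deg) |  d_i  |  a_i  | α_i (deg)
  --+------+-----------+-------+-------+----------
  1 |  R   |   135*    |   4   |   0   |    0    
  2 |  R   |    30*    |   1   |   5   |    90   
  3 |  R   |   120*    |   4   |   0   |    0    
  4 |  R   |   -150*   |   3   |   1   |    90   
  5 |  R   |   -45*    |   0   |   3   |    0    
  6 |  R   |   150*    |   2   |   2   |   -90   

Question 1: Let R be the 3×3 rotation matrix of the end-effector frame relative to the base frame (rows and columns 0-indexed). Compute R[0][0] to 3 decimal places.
0.467

End-effector x-axis (col 0 of R) = (0.4665,0.8750,0.1294)
R[0][0] = 0.4665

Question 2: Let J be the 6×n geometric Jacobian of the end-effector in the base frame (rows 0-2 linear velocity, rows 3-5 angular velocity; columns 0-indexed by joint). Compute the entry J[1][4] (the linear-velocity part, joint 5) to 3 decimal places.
1.592

axis z_4 = (0.4830,-0.1294,-0.8660); lever o_n−o_4 = (-0.4246,-0.0824,-2.5339)
cross product → J_v[:, 4] = (0.2566,1.5915,-0.0947)
J_ω[:, 4] = z_4
entry J[1][4] = 1.5915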